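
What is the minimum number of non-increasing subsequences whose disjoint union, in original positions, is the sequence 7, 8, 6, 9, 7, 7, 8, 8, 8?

3

Place each on the leftmost legal pile:
7 → new pile 1 (tops now [7])
8 → new pile 2 (tops now [7, 8])
6 → pile 1 (tops now [6, 8])
9 → new pile 3 (tops now [6, 8, 9])
7 → pile 2 (tops now [6, 7, 9])
7 → pile 2 (tops now [6, 7, 9])
8 → pile 3 (tops now [6, 7, 8])
8 → pile 3 (tops now [6, 7, 8])
8 → pile 3 (tops now [6, 7, 8])
Three piles.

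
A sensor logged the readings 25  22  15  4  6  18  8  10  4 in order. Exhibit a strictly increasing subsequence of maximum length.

Patience tails give the LIS length; then backtrack through the dp parents:
25 → extends → [25]
22 → replaces 25 → [22]
15 → replaces 22 → [15]
4 → replaces 15 → [4]
6 → extends → [4, 6]
18 → extends → [4, 6, 18]
8 → replaces 18 → [4, 6, 8]
10 → extends → [4, 6, 8, 10]
4 → already a tail → [4, 6, 8, 10]
Length 4; one witness is 4, 6, 8, 10.

4, 6, 8, 10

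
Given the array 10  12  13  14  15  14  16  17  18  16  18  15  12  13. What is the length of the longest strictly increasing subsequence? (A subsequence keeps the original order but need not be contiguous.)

Let dp[i] be the length of the longest such subsequence ending at index i:
i:      1  2  3  4  5  6  7  8  9 10 11 12 13 14
a[i]:  10 12 13 14 15 14 16 17 18 16 18 15 12 13
dp:     1  2  3  4  5  4  6  7  8  6  8  5  2  3
Maximum dp value is 8.

8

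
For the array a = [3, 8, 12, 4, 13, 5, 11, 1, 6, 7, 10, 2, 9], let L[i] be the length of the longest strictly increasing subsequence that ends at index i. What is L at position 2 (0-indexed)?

3

dp[i] = 1 + max{dp[j] : j<i, a[j]<a[i]} (or 1 if no such j):
i:      0  1  2  3  4  5  6  7  8  9 10 11 12
a[i]:   3  8 12  4 13  5 11  1  6  7 10  2  9
dp:     1  2  3  2  4  3  4  1  4  5  6  2  6
At index 2 the value is 3.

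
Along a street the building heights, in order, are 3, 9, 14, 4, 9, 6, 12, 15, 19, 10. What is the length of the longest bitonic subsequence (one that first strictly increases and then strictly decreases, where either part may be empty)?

7

inc[i] = longest strictly increasing subsequence ending at i; dec[i] = longest strictly decreasing subsequence starting at i:
i:      1  2  3  4  5  6  7  8  9 10
a[i]:   3  9 14  4  9  6 12 15 19 10
inc:    1  2  3  2  3  3  4  5  6  4
dec:    1  2  3  1  2  1  2  2  2  1
Best peak at i=9 (value 19): inc=6, dec=2, length 6+2−1 = 7.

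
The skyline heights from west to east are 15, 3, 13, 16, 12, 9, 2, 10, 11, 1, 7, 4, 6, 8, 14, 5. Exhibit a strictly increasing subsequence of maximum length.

3, 9, 10, 11, 14

Patience tails give the LIS length; then backtrack through the dp parents:
15 → extends → [15]
3 → replaces 15 → [3]
13 → extends → [3, 13]
16 → extends → [3, 13, 16]
12 → replaces 13 → [3, 12, 16]
9 → replaces 12 → [3, 9, 16]
2 → replaces 3 → [2, 9, 16]
10 → replaces 16 → [2, 9, 10]
11 → extends → [2, 9, 10, 11]
1 → replaces 2 → [1, 9, 10, 11]
7 → replaces 9 → [1, 7, 10, 11]
4 → replaces 7 → [1, 4, 10, 11]
6 → replaces 10 → [1, 4, 6, 11]
8 → replaces 11 → [1, 4, 6, 8]
14 → extends → [1, 4, 6, 8, 14]
5 → replaces 6 → [1, 4, 5, 8, 14]
Length 5; one witness is 3, 9, 10, 11, 14.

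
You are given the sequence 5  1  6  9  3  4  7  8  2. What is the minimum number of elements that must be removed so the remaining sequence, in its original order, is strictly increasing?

4

Fewest deletions = n − (longest strictly increasing subsequence).
Patience tails:
5 → extends → [5]
1 → replaces 5 → [1]
6 → extends → [1, 6]
9 → extends → [1, 6, 9]
3 → replaces 6 → [1, 3, 9]
4 → replaces 9 → [1, 3, 4]
7 → extends → [1, 3, 4, 7]
8 → extends → [1, 3, 4, 7, 8]
2 → replaces 3 → [1, 2, 4, 7, 8]
Longest strictly increasing subsequence has length 5, so deletions = 9 − 5 = 4.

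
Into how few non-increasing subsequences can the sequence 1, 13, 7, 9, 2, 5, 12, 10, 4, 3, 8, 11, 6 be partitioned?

The minimum number of non-increasing subsequences covering a sequence equals the length of its longest strictly increasing subsequence.
LIS length is 5 (e.g. 1, 7, 9, 10, 11), so 5 piles are needed.

5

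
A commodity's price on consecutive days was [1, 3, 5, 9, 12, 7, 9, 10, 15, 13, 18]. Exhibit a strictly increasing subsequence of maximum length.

Patience tails give the LIS length; then backtrack through the dp parents:
1 → extends → [1]
3 → extends → [1, 3]
5 → extends → [1, 3, 5]
9 → extends → [1, 3, 5, 9]
12 → extends → [1, 3, 5, 9, 12]
7 → replaces 9 → [1, 3, 5, 7, 12]
9 → replaces 12 → [1, 3, 5, 7, 9]
10 → extends → [1, 3, 5, 7, 9, 10]
15 → extends → [1, 3, 5, 7, 9, 10, 15]
13 → replaces 15 → [1, 3, 5, 7, 9, 10, 13]
18 → extends → [1, 3, 5, 7, 9, 10, 13, 18]
Length 8; one witness is 1, 3, 5, 7, 9, 10, 15, 18.

1, 3, 5, 7, 9, 10, 15, 18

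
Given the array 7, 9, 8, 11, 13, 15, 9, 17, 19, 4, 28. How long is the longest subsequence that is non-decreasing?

8

Let dp[i] be the length of the longest such subsequence ending at index i:
i:      1  2  3  4  5  6  7  8  9 10 11
a[i]:   7  9  8 11 13 15  9 17 19  4 28
dp:     1  2  2  3  4  5  3  6  7  1  8
Maximum dp value is 8.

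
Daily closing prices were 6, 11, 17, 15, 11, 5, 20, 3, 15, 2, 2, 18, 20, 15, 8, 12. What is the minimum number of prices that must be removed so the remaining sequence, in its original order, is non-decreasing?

Fewest deletions = n − (longest non-decreasing subsequence).
i:      1  2  3  4  5  6  7  8  9 10 11 12 13 14 15 16
a[i]:   6 11 17 15 11  5 20  3 15  2  2 18 20 15  8 12
dp:     1  2  3  3  3  1  4  1  4  1  2  5  6  5  3  4
max dp = 6, so deletions = 16 − 6 = 10.

10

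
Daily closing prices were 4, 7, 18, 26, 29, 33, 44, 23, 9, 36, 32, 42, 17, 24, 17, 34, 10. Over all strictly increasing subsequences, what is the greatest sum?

Let S[i] be the best sum of a strictly increasing subsequence ending at i:
i:       1   2   3   4   5   6   7   8   9  10  11  12  13  14  15  16  17
a[i]:    4   7  18  26  29  33  44  23   9  36  32  42  17  24  17  34  10
S:       4  11  29  55  84 117 161  52  20 153 116 195  37  76  37 151  30
Maximum is 195 (e.g. 4 + 7 + 18 + 26 + 29 + 33 + 36 + 42).

195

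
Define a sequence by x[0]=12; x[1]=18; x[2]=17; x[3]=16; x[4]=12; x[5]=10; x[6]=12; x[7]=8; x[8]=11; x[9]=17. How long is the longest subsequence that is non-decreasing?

Track the smallest tail for each achievable length (allowing ties):
12 → extends → [12]
18 → extends → [12, 18]
17 → replaces 18 → [12, 17]
16 → replaces 17 → [12, 16]
12 → replaces 16 → [12, 12]
10 → replaces 12 → [10, 12]
12 → extends → [10, 12, 12]
8 → replaces 10 → [8, 12, 12]
11 → replaces 12 → [8, 11, 12]
17 → extends → [8, 11, 12, 17]
Four tails, so the longest non-decreasing subsequence has length 4 (e.g. 12, 12, 12, 17).

4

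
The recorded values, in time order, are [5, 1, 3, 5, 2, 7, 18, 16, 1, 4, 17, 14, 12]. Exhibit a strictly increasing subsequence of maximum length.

1, 3, 5, 7, 16, 17

Patience tails give the LIS length; then backtrack through the dp parents:
5 → extends → [5]
1 → replaces 5 → [1]
3 → extends → [1, 3]
5 → extends → [1, 3, 5]
2 → replaces 3 → [1, 2, 5]
7 → extends → [1, 2, 5, 7]
18 → extends → [1, 2, 5, 7, 18]
16 → replaces 18 → [1, 2, 5, 7, 16]
1 → already a tail → [1, 2, 5, 7, 16]
4 → replaces 5 → [1, 2, 4, 7, 16]
17 → extends → [1, 2, 4, 7, 16, 17]
14 → replaces 16 → [1, 2, 4, 7, 14, 17]
12 → replaces 14 → [1, 2, 4, 7, 12, 17]
Length 6; one witness is 1, 3, 5, 7, 16, 17.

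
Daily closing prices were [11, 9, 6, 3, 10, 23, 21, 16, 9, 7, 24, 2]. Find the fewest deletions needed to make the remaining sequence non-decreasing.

8

Fewest deletions = n − (longest non-decreasing subsequence).
i:      1  2  3  4  5  6  7  8  9 10 11 12
a[i]:  11  9  6  3 10 23 21 16  9  7 24  2
dp:     1  1  1  1  2  3  3  3  2  2  4  1
max dp = 4, so deletions = 12 − 4 = 8.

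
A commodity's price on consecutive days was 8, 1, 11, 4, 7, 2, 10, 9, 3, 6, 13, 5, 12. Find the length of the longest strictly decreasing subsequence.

Negate each value so 'decreasing' becomes 'increasing', then run patience tails on the negated sequence:
-8 → extends → [-8]
-1 → extends → [-8, -1]
-11 → replaces -8 → [-11, -1]
-4 → replaces -1 → [-11, -4]
-7 → replaces -4 → [-11, -7]
-2 → extends → [-11, -7, -2]
-10 → replaces -7 → [-11, -10, -2]
-9 → replaces -2 → [-11, -10, -9]
-3 → extends → [-11, -10, -9, -3]
-6 → replaces -3 → [-11, -10, -9, -6]
-13 → replaces -11 → [-13, -10, -9, -6]
-5 → extends → [-13, -10, -9, -6, -5]
-12 → replaces -10 → [-13, -12, -9, -6, -5]
Five tails, so the longest strictly decreasing subsequence of the original has length 5.

5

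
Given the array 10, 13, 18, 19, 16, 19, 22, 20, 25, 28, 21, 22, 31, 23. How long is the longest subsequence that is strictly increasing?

8

Track the smallest tail for each achievable length (strict):
10 → extends → [10]
13 → extends → [10, 13]
18 → extends → [10, 13, 18]
19 → extends → [10, 13, 18, 19]
16 → replaces 18 → [10, 13, 16, 19]
19 → already a tail → [10, 13, 16, 19]
22 → extends → [10, 13, 16, 19, 22]
20 → replaces 22 → [10, 13, 16, 19, 20]
25 → extends → [10, 13, 16, 19, 20, 25]
28 → extends → [10, 13, 16, 19, 20, 25, 28]
21 → replaces 25 → [10, 13, 16, 19, 20, 21, 28]
22 → replaces 28 → [10, 13, 16, 19, 20, 21, 22]
31 → extends → [10, 13, 16, 19, 20, 21, 22, 31]
23 → replaces 31 → [10, 13, 16, 19, 20, 21, 22, 23]
Eight tails, so the longest strictly increasing subsequence has length 8 (e.g. 10, 13, 18, 19, 22, 25, 28, 31).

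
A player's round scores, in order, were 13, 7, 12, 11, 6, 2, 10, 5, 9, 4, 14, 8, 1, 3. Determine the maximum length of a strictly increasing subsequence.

4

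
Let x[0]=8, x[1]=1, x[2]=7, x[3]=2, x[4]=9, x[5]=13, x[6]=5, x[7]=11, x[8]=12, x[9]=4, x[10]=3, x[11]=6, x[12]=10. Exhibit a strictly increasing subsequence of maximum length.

1, 7, 9, 11, 12

Patience tails give the LIS length; then backtrack through the dp parents:
8 → extends → [8]
1 → replaces 8 → [1]
7 → extends → [1, 7]
2 → replaces 7 → [1, 2]
9 → extends → [1, 2, 9]
13 → extends → [1, 2, 9, 13]
5 → replaces 9 → [1, 2, 5, 13]
11 → replaces 13 → [1, 2, 5, 11]
12 → extends → [1, 2, 5, 11, 12]
4 → replaces 5 → [1, 2, 4, 11, 12]
3 → replaces 4 → [1, 2, 3, 11, 12]
6 → replaces 11 → [1, 2, 3, 6, 12]
10 → replaces 12 → [1, 2, 3, 6, 10]
Length 5; one witness is 1, 7, 9, 11, 12.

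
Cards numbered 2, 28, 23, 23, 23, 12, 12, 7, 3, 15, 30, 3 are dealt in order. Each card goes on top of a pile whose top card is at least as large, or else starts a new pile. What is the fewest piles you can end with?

4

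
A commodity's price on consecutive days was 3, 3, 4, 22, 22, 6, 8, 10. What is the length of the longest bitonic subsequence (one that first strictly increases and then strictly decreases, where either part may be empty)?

inc[i] = longest strictly increasing subsequence ending at i; dec[i] = longest strictly decreasing subsequence starting at i:
i:      1  2  3  4  5  6  7  8
a[i]:   3  3  4 22 22  6  8 10
inc:    1  1  2  3  3  3  4  5
dec:    1  1  1  2  2  1  1  1
Best peak at i=8 (value 10): inc=5, dec=1, length 5+1−1 = 5.

5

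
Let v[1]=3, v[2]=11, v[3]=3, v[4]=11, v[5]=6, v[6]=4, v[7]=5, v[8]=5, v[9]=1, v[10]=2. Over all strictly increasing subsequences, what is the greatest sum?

Let S[i] be the best sum of a strictly increasing subsequence ending at i:
i:      1  2  3  4  5  6  7  8  9 10
v[i]:   3 11  3 11  6  4  5  5  1  2
S:      3 14  3 14  9  7 12 12  1  3
Maximum is 14 (e.g. 3 + 11).

14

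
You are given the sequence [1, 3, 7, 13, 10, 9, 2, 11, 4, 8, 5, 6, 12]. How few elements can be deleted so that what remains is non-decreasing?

Fewest deletions = n − (longest non-decreasing subsequence).
i:      1  2  3  4  5  6  7  8  9 10 11 12 13
a[i]:   1  3  7 13 10  9  2 11  4  8  5  6 12
dp:     1  2  3  4  4  4  2  5  3  4  4  5  6
max dp = 6, so deletions = 13 − 6 = 7.

7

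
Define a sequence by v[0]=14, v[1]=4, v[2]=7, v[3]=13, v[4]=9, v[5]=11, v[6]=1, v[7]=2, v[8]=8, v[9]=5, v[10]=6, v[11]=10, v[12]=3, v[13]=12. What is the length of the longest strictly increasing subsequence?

Track the smallest tail for each achievable length (strict):
14 → extends → [14]
4 → replaces 14 → [4]
7 → extends → [4, 7]
13 → extends → [4, 7, 13]
9 → replaces 13 → [4, 7, 9]
11 → extends → [4, 7, 9, 11]
1 → replaces 4 → [1, 7, 9, 11]
2 → replaces 7 → [1, 2, 9, 11]
8 → replaces 9 → [1, 2, 8, 11]
5 → replaces 8 → [1, 2, 5, 11]
6 → replaces 11 → [1, 2, 5, 6]
10 → extends → [1, 2, 5, 6, 10]
3 → replaces 5 → [1, 2, 3, 6, 10]
12 → extends → [1, 2, 3, 6, 10, 12]
Six tails, so the longest strictly increasing subsequence has length 6 (e.g. 1, 2, 5, 6, 10, 12).

6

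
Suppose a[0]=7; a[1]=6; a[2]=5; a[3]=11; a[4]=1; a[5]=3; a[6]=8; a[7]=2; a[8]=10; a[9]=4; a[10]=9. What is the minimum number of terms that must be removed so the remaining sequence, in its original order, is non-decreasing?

Fewest deletions = n − (longest non-decreasing subsequence).
Patience tails:
7 → extends → [7]
6 → replaces 7 → [6]
5 → replaces 6 → [5]
11 → extends → [5, 11]
1 → replaces 5 → [1, 11]
3 → replaces 11 → [1, 3]
8 → extends → [1, 3, 8]
2 → replaces 3 → [1, 2, 8]
10 → extends → [1, 2, 8, 10]
4 → replaces 8 → [1, 2, 4, 10]
9 → replaces 10 → [1, 2, 4, 9]
Longest non-decreasing subsequence has length 4, so deletions = 11 − 4 = 7.

7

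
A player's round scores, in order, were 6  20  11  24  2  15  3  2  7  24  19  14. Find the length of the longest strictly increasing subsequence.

4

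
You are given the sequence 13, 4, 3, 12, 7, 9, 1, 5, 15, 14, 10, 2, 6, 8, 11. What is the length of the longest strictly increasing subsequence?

Track the smallest tail for each achievable length (strict):
13 → extends → [13]
4 → replaces 13 → [4]
3 → replaces 4 → [3]
12 → extends → [3, 12]
7 → replaces 12 → [3, 7]
9 → extends → [3, 7, 9]
1 → replaces 3 → [1, 7, 9]
5 → replaces 7 → [1, 5, 9]
15 → extends → [1, 5, 9, 15]
14 → replaces 15 → [1, 5, 9, 14]
10 → replaces 14 → [1, 5, 9, 10]
2 → replaces 5 → [1, 2, 9, 10]
6 → replaces 9 → [1, 2, 6, 10]
8 → replaces 10 → [1, 2, 6, 8]
11 → extends → [1, 2, 6, 8, 11]
Five tails, so the longest strictly increasing subsequence has length 5 (e.g. 4, 7, 9, 10, 11).

5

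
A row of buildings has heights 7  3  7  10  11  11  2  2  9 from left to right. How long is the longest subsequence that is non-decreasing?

5

Let dp[i] be the length of the longest such subsequence ending at index i:
i:      1  2  3  4  5  6  7  8  9
a[i]:   7  3  7 10 11 11  2  2  9
dp:     1  1  2  3  4  5  1  2  3
Maximum dp value is 5.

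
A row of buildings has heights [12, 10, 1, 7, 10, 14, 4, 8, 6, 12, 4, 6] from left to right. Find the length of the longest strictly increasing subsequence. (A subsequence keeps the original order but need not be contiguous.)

Track the smallest tail for each achievable length (strict):
12 → extends → [12]
10 → replaces 12 → [10]
1 → replaces 10 → [1]
7 → extends → [1, 7]
10 → extends → [1, 7, 10]
14 → extends → [1, 7, 10, 14]
4 → replaces 7 → [1, 4, 10, 14]
8 → replaces 10 → [1, 4, 8, 14]
6 → replaces 8 → [1, 4, 6, 14]
12 → replaces 14 → [1, 4, 6, 12]
4 → already a tail → [1, 4, 6, 12]
6 → already a tail → [1, 4, 6, 12]
Four tails, so the longest strictly increasing subsequence has length 4 (e.g. 1, 7, 10, 14).

4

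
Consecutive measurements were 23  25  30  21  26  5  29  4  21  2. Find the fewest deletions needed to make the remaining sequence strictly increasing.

6

Fewest deletions = n − (longest strictly increasing subsequence).
i:      1  2  3  4  5  6  7  8  9 10
a[i]:  23 25 30 21 26  5 29  4 21  2
dp:     1  2  3  1  3  1  4  1  2  1
max dp = 4, so deletions = 10 − 4 = 6.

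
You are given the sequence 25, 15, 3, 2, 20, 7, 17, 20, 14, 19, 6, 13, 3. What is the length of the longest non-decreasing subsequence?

Let dp[i] be the length of the longest such subsequence ending at index i:
i:      1  2  3  4  5  6  7  8  9 10 11 12 13
a[i]:  25 15  3  2 20  7 17 20 14 19  6 13  3
dp:     1  1  1  1  2  2  3  4  3  4  2  3  2
Maximum dp value is 4.

4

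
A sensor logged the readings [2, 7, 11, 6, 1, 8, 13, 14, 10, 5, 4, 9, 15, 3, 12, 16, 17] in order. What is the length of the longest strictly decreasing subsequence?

5

Negate each value so 'decreasing' becomes 'increasing', then run patience tails on the negated sequence:
-2 → extends → [-2]
-7 → replaces -2 → [-7]
-11 → replaces -7 → [-11]
-6 → extends → [-11, -6]
-1 → extends → [-11, -6, -1]
-8 → replaces -6 → [-11, -8, -1]
-13 → replaces -11 → [-13, -8, -1]
-14 → replaces -13 → [-14, -8, -1]
-10 → replaces -8 → [-14, -10, -1]
-5 → replaces -1 → [-14, -10, -5]
-4 → extends → [-14, -10, -5, -4]
-9 → replaces -5 → [-14, -10, -9, -4]
-15 → replaces -14 → [-15, -10, -9, -4]
-3 → extends → [-15, -10, -9, -4, -3]
-12 → replaces -10 → [-15, -12, -9, -4, -3]
-16 → replaces -15 → [-16, -12, -9, -4, -3]
-17 → replaces -16 → [-17, -12, -9, -4, -3]
Five tails, so the longest strictly decreasing subsequence of the original has length 5.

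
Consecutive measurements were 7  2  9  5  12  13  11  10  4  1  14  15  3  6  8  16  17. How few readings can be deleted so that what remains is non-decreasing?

Fewest deletions = n − (longest non-decreasing subsequence).
Patience tails:
7 → extends → [7]
2 → replaces 7 → [2]
9 → extends → [2, 9]
5 → replaces 9 → [2, 5]
12 → extends → [2, 5, 12]
13 → extends → [2, 5, 12, 13]
11 → replaces 12 → [2, 5, 11, 13]
10 → replaces 11 → [2, 5, 10, 13]
4 → replaces 5 → [2, 4, 10, 13]
1 → replaces 2 → [1, 4, 10, 13]
14 → extends → [1, 4, 10, 13, 14]
15 → extends → [1, 4, 10, 13, 14, 15]
3 → replaces 4 → [1, 3, 10, 13, 14, 15]
6 → replaces 10 → [1, 3, 6, 13, 14, 15]
8 → replaces 13 → [1, 3, 6, 8, 14, 15]
16 → extends → [1, 3, 6, 8, 14, 15, 16]
17 → extends → [1, 3, 6, 8, 14, 15, 16, 17]
Longest non-decreasing subsequence has length 8, so deletions = 17 − 8 = 9.

9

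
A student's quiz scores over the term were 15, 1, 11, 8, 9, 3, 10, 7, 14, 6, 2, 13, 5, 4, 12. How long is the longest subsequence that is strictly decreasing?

7

Let dp[i] be the longest strictly decreasing subsequence ending at i:
i:      1  2  3  4  5  6  7  8  9 10 11 12 13 14 15
a[i]:  15  1 11  8  9  3 10  7 14  6  2 13  5  4 12
dp:     1  2  2  3  3  4  3  4  2  5  6  3  6  7  4
Maximum is 7.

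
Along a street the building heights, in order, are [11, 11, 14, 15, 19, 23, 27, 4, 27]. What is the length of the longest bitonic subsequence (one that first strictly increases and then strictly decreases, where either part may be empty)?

inc[i] = longest strictly increasing subsequence ending at i; dec[i] = longest strictly decreasing subsequence starting at i:
i:      1  2  3  4  5  6  7  8  9
a[i]:  11 11 14 15 19 23 27  4 27
inc:    1  1  2  3  4  5  6  1  6
dec:    2  2  2  2  2  2  2  1  1
Best peak at i=7 (value 27): inc=6, dec=2, length 6+2−1 = 7.

7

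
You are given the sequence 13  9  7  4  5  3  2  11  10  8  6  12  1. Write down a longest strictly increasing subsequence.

Patience tails give the LIS length; then backtrack through the dp parents:
13 → extends → [13]
9 → replaces 13 → [9]
7 → replaces 9 → [7]
4 → replaces 7 → [4]
5 → extends → [4, 5]
3 → replaces 4 → [3, 5]
2 → replaces 3 → [2, 5]
11 → extends → [2, 5, 11]
10 → replaces 11 → [2, 5, 10]
8 → replaces 10 → [2, 5, 8]
6 → replaces 8 → [2, 5, 6]
12 → extends → [2, 5, 6, 12]
1 → replaces 2 → [1, 5, 6, 12]
Length 4; one witness is 4, 5, 11, 12.

4, 5, 11, 12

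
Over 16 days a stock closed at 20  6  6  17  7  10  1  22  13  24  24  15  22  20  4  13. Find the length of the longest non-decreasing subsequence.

7

Track the smallest tail for each achievable length (allowing ties):
20 → extends → [20]
6 → replaces 20 → [6]
6 → extends → [6, 6]
17 → extends → [6, 6, 17]
7 → replaces 17 → [6, 6, 7]
10 → extends → [6, 6, 7, 10]
1 → replaces 6 → [1, 6, 7, 10]
22 → extends → [1, 6, 7, 10, 22]
13 → replaces 22 → [1, 6, 7, 10, 13]
24 → extends → [1, 6, 7, 10, 13, 24]
24 → extends → [1, 6, 7, 10, 13, 24, 24]
15 → replaces 24 → [1, 6, 7, 10, 13, 15, 24]
22 → replaces 24 → [1, 6, 7, 10, 13, 15, 22]
20 → replaces 22 → [1, 6, 7, 10, 13, 15, 20]
4 → replaces 6 → [1, 4, 7, 10, 13, 15, 20]
13 → replaces 15 → [1, 4, 7, 10, 13, 13, 20]
Seven tails, so the longest non-decreasing subsequence has length 7 (e.g. 6, 6, 7, 10, 22, 24, 24).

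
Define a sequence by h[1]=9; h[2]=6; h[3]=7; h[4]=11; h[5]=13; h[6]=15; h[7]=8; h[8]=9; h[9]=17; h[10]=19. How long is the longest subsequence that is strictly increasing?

Track the smallest tail for each achievable length (strict):
9 → extends → [9]
6 → replaces 9 → [6]
7 → extends → [6, 7]
11 → extends → [6, 7, 11]
13 → extends → [6, 7, 11, 13]
15 → extends → [6, 7, 11, 13, 15]
8 → replaces 11 → [6, 7, 8, 13, 15]
9 → replaces 13 → [6, 7, 8, 9, 15]
17 → extends → [6, 7, 8, 9, 15, 17]
19 → extends → [6, 7, 8, 9, 15, 17, 19]
Seven tails, so the longest strictly increasing subsequence has length 7 (e.g. 6, 7, 11, 13, 15, 17, 19).

7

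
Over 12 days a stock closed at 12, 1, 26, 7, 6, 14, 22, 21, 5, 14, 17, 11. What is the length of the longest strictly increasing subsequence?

Let dp[i] be the length of the longest such subsequence ending at index i:
i:      1  2  3  4  5  6  7  8  9 10 11 12
a[i]:  12  1 26  7  6 14 22 21  5 14 17 11
dp:     1  1  2  2  2  3  4  4  2  3  4  3
Maximum dp value is 4.

4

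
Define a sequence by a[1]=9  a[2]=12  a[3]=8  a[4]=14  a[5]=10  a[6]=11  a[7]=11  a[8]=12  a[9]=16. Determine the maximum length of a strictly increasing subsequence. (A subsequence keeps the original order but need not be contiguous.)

Track the smallest tail for each achievable length (strict):
9 → extends → [9]
12 → extends → [9, 12]
8 → replaces 9 → [8, 12]
14 → extends → [8, 12, 14]
10 → replaces 12 → [8, 10, 14]
11 → replaces 14 → [8, 10, 11]
11 → already a tail → [8, 10, 11]
12 → extends → [8, 10, 11, 12]
16 → extends → [8, 10, 11, 12, 16]
Five tails, so the longest strictly increasing subsequence has length 5 (e.g. 9, 10, 11, 12, 16).

5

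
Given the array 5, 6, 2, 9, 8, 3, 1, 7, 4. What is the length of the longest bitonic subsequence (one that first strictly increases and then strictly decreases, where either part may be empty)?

6

inc[i] = longest strictly increasing subsequence ending at i; dec[i] = longest strictly decreasing subsequence starting at i:
i:     1 2 3 4 5 6 7 8 9
a[i]:  5 6 2 9 8 3 1 7 4
inc:   1 2 1 3 3 2 1 3 3
dec:   3 3 2 4 3 2 1 2 1
Best peak at i=4 (value 9): inc=3, dec=4, length 3+4−1 = 6.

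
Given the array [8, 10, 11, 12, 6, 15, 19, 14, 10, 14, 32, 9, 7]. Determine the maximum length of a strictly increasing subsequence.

Track the smallest tail for each achievable length (strict):
8 → extends → [8]
10 → extends → [8, 10]
11 → extends → [8, 10, 11]
12 → extends → [8, 10, 11, 12]
6 → replaces 8 → [6, 10, 11, 12]
15 → extends → [6, 10, 11, 12, 15]
19 → extends → [6, 10, 11, 12, 15, 19]
14 → replaces 15 → [6, 10, 11, 12, 14, 19]
10 → already a tail → [6, 10, 11, 12, 14, 19]
14 → already a tail → [6, 10, 11, 12, 14, 19]
32 → extends → [6, 10, 11, 12, 14, 19, 32]
9 → replaces 10 → [6, 9, 11, 12, 14, 19, 32]
7 → replaces 9 → [6, 7, 11, 12, 14, 19, 32]
Seven tails, so the longest strictly increasing subsequence has length 7 (e.g. 8, 10, 11, 12, 15, 19, 32).

7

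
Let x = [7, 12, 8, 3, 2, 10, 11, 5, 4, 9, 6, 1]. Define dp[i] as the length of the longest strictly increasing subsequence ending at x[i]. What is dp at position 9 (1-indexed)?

2

dp[i] = 1 + max{dp[j] : j<i, x[j]<x[i]} (or 1 if no such j):
i:      1  2  3  4  5  6  7  8  9 10 11 12
x[i]:   7 12  8  3  2 10 11  5  4  9  6  1
dp:     1  2  2  1  1  3  4  2  2  3  3  1
At index 9 the value is 2.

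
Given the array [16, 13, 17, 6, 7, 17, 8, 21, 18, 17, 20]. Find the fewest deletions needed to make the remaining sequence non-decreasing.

6

Fewest deletions = n − (longest non-decreasing subsequence).
Patience tails:
16 → extends → [16]
13 → replaces 16 → [13]
17 → extends → [13, 17]
6 → replaces 13 → [6, 17]
7 → replaces 17 → [6, 7]
17 → extends → [6, 7, 17]
8 → replaces 17 → [6, 7, 8]
21 → extends → [6, 7, 8, 21]
18 → replaces 21 → [6, 7, 8, 18]
17 → replaces 18 → [6, 7, 8, 17]
20 → extends → [6, 7, 8, 17, 20]
Longest non-decreasing subsequence has length 5, so deletions = 11 − 5 = 6.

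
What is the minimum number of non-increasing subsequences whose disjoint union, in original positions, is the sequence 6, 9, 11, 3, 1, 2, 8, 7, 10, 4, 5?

4

Place each on the leftmost legal pile:
6 → new pile 1 (tops now [6])
9 → new pile 2 (tops now [6, 9])
11 → new pile 3 (tops now [6, 9, 11])
3 → pile 1 (tops now [3, 9, 11])
1 → pile 1 (tops now [1, 9, 11])
2 → pile 2 (tops now [1, 2, 11])
8 → pile 3 (tops now [1, 2, 8])
7 → pile 3 (tops now [1, 2, 7])
10 → new pile 4 (tops now [1, 2, 7, 10])
4 → pile 3 (tops now [1, 2, 4, 10])
5 → pile 4 (tops now [1, 2, 4, 5])
Four piles.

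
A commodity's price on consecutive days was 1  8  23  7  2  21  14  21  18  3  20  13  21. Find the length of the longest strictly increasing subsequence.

6

Track the smallest tail for each achievable length (strict):
1 → extends → [1]
8 → extends → [1, 8]
23 → extends → [1, 8, 23]
7 → replaces 8 → [1, 7, 23]
2 → replaces 7 → [1, 2, 23]
21 → replaces 23 → [1, 2, 21]
14 → replaces 21 → [1, 2, 14]
21 → extends → [1, 2, 14, 21]
18 → replaces 21 → [1, 2, 14, 18]
3 → replaces 14 → [1, 2, 3, 18]
20 → extends → [1, 2, 3, 18, 20]
13 → replaces 18 → [1, 2, 3, 13, 20]
21 → extends → [1, 2, 3, 13, 20, 21]
Six tails, so the longest strictly increasing subsequence has length 6 (e.g. 1, 8, 14, 18, 20, 21).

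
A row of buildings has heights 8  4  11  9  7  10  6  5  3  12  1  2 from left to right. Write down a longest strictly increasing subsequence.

Patience tails give the LIS length; then backtrack through the dp parents:
8 → extends → [8]
4 → replaces 8 → [4]
11 → extends → [4, 11]
9 → replaces 11 → [4, 9]
7 → replaces 9 → [4, 7]
10 → extends → [4, 7, 10]
6 → replaces 7 → [4, 6, 10]
5 → replaces 6 → [4, 5, 10]
3 → replaces 4 → [3, 5, 10]
12 → extends → [3, 5, 10, 12]
1 → replaces 3 → [1, 5, 10, 12]
2 → replaces 5 → [1, 2, 10, 12]
Length 4; one witness is 8, 9, 10, 12.

8, 9, 10, 12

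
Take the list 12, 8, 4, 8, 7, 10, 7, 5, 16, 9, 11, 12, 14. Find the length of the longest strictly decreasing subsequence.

Negate each value so 'decreasing' becomes 'increasing', then run patience tails on the negated sequence:
-12 → extends → [-12]
-8 → extends → [-12, -8]
-4 → extends → [-12, -8, -4]
-8 → already a tail → [-12, -8, -4]
-7 → replaces -4 → [-12, -8, -7]
-10 → replaces -8 → [-12, -10, -7]
-7 → already a tail → [-12, -10, -7]
-5 → extends → [-12, -10, -7, -5]
-16 → replaces -12 → [-16, -10, -7, -5]
-9 → replaces -7 → [-16, -10, -9, -5]
-11 → replaces -10 → [-16, -11, -9, -5]
-12 → replaces -11 → [-16, -12, -9, -5]
-14 → replaces -12 → [-16, -14, -9, -5]
Four tails, so the longest strictly decreasing subsequence of the original has length 4.

4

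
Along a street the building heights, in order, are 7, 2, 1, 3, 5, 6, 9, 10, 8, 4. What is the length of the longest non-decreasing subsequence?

6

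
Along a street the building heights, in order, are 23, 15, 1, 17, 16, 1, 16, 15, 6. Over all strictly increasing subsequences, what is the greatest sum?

Let S[i] be the best sum of a strictly increasing subsequence ending at i:
i:      1  2  3  4  5  6  7  8  9
a[i]:  23 15  1 17 16  1 16 15  6
S:     23 15  1 32 31  1 31 16  7
Maximum is 32 (e.g. 15 + 17).

32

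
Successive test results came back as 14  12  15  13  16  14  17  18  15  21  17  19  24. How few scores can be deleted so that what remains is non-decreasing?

6

Fewest deletions = n − (longest non-decreasing subsequence).
Patience tails:
14 → extends → [14]
12 → replaces 14 → [12]
15 → extends → [12, 15]
13 → replaces 15 → [12, 13]
16 → extends → [12, 13, 16]
14 → replaces 16 → [12, 13, 14]
17 → extends → [12, 13, 14, 17]
18 → extends → [12, 13, 14, 17, 18]
15 → replaces 17 → [12, 13, 14, 15, 18]
21 → extends → [12, 13, 14, 15, 18, 21]
17 → replaces 18 → [12, 13, 14, 15, 17, 21]
19 → replaces 21 → [12, 13, 14, 15, 17, 19]
24 → extends → [12, 13, 14, 15, 17, 19, 24]
Longest non-decreasing subsequence has length 7, so deletions = 13 − 7 = 6.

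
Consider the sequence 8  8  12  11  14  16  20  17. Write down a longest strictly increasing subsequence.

8, 12, 14, 16, 20

Patience tails give the LIS length; then backtrack through the dp parents:
8 → extends → [8]
8 → already a tail → [8]
12 → extends → [8, 12]
11 → replaces 12 → [8, 11]
14 → extends → [8, 11, 14]
16 → extends → [8, 11, 14, 16]
20 → extends → [8, 11, 14, 16, 20]
17 → replaces 20 → [8, 11, 14, 16, 17]
Length 5; one witness is 8, 12, 14, 16, 20.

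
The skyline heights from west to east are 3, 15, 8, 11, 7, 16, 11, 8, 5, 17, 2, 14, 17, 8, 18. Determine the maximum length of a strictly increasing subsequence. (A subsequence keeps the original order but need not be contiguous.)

6

Track the smallest tail for each achievable length (strict):
3 → extends → [3]
15 → extends → [3, 15]
8 → replaces 15 → [3, 8]
11 → extends → [3, 8, 11]
7 → replaces 8 → [3, 7, 11]
16 → extends → [3, 7, 11, 16]
11 → already a tail → [3, 7, 11, 16]
8 → replaces 11 → [3, 7, 8, 16]
5 → replaces 7 → [3, 5, 8, 16]
17 → extends → [3, 5, 8, 16, 17]
2 → replaces 3 → [2, 5, 8, 16, 17]
14 → replaces 16 → [2, 5, 8, 14, 17]
17 → already a tail → [2, 5, 8, 14, 17]
8 → already a tail → [2, 5, 8, 14, 17]
18 → extends → [2, 5, 8, 14, 17, 18]
Six tails, so the longest strictly increasing subsequence has length 6 (e.g. 3, 8, 11, 16, 17, 18).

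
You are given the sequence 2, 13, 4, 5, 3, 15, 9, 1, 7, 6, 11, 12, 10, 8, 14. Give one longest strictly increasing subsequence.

Patience tails give the LIS length; then backtrack through the dp parents:
2 → extends → [2]
13 → extends → [2, 13]
4 → replaces 13 → [2, 4]
5 → extends → [2, 4, 5]
3 → replaces 4 → [2, 3, 5]
15 → extends → [2, 3, 5, 15]
9 → replaces 15 → [2, 3, 5, 9]
1 → replaces 2 → [1, 3, 5, 9]
7 → replaces 9 → [1, 3, 5, 7]
6 → replaces 7 → [1, 3, 5, 6]
11 → extends → [1, 3, 5, 6, 11]
12 → extends → [1, 3, 5, 6, 11, 12]
10 → replaces 11 → [1, 3, 5, 6, 10, 12]
8 → replaces 10 → [1, 3, 5, 6, 8, 12]
14 → extends → [1, 3, 5, 6, 8, 12, 14]
Length 7; one witness is 2, 4, 5, 9, 11, 12, 14.

2, 4, 5, 9, 11, 12, 14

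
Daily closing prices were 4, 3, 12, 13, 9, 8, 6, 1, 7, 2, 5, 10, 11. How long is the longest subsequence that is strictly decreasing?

5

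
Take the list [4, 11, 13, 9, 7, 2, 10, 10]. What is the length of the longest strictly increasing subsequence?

3

Track the smallest tail for each achievable length (strict):
4 → extends → [4]
11 → extends → [4, 11]
13 → extends → [4, 11, 13]
9 → replaces 11 → [4, 9, 13]
7 → replaces 9 → [4, 7, 13]
2 → replaces 4 → [2, 7, 13]
10 → replaces 13 → [2, 7, 10]
10 → already a tail → [2, 7, 10]
Three tails, so the longest strictly increasing subsequence has length 3 (e.g. 4, 11, 13).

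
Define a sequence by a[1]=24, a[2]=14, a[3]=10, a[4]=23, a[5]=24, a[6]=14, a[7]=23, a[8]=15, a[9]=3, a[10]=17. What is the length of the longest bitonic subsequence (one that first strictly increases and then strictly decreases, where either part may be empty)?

6

inc[i] = longest strictly increasing subsequence ending at i; dec[i] = longest strictly decreasing subsequence starting at i:
i:      1  2  3  4  5  6  7  8  9 10
a[i]:  24 14 10 23 24 14 23 15  3 17
inc:    1  1  1  2  3  2  3  3  1  4
dec:    4  3  2  3  4  2  3  2  1  1
Best peak at i=5 (value 24): inc=3, dec=4, length 3+4−1 = 6.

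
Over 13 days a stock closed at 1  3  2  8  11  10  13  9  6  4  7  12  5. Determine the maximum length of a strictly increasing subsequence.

5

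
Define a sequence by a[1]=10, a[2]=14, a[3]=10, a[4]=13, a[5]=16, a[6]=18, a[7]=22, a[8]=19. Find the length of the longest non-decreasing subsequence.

Track the smallest tail for each achievable length (allowing ties):
10 → extends → [10]
14 → extends → [10, 14]
10 → replaces 14 → [10, 10]
13 → extends → [10, 10, 13]
16 → extends → [10, 10, 13, 16]
18 → extends → [10, 10, 13, 16, 18]
22 → extends → [10, 10, 13, 16, 18, 22]
19 → replaces 22 → [10, 10, 13, 16, 18, 19]
Six tails, so the longest non-decreasing subsequence has length 6 (e.g. 10, 10, 13, 16, 18, 22).

6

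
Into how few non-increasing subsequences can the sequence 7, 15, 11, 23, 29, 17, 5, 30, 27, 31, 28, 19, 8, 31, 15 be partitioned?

Place each on the leftmost legal pile:
7 → new pile 1 (tops now [7])
15 → new pile 2 (tops now [7, 15])
11 → pile 2 (tops now [7, 11])
23 → new pile 3 (tops now [7, 11, 23])
29 → new pile 4 (tops now [7, 11, 23, 29])
17 → pile 3 (tops now [7, 11, 17, 29])
5 → pile 1 (tops now [5, 11, 17, 29])
30 → new pile 5 (tops now [5, 11, 17, 29, 30])
27 → pile 4 (tops now [5, 11, 17, 27, 30])
31 → new pile 6 (tops now [5, 11, 17, 27, 30, 31])
28 → pile 5 (tops now [5, 11, 17, 27, 28, 31])
19 → pile 4 (tops now [5, 11, 17, 19, 28, 31])
8 → pile 2 (tops now [5, 8, 17, 19, 28, 31])
31 → pile 6 (tops now [5, 8, 17, 19, 28, 31])
15 → pile 3 (tops now [5, 8, 15, 19, 28, 31])
Six piles.

6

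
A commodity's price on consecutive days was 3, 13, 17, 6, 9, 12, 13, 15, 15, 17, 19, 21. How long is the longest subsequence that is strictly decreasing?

Negate each value so 'decreasing' becomes 'increasing', then run patience tails on the negated sequence:
-3 → extends → [-3]
-13 → replaces -3 → [-13]
-17 → replaces -13 → [-17]
-6 → extends → [-17, -6]
-9 → replaces -6 → [-17, -9]
-12 → replaces -9 → [-17, -12]
-13 → replaces -12 → [-17, -13]
-15 → replaces -13 → [-17, -15]
-15 → already a tail → [-17, -15]
-17 → already a tail → [-17, -15]
-19 → replaces -17 → [-19, -15]
-21 → replaces -19 → [-21, -15]
Two tails, so the longest strictly decreasing subsequence of the original has length 2.

2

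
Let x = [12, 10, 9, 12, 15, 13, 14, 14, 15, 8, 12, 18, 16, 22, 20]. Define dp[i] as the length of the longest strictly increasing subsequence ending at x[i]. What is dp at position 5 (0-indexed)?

3

dp[i] = 1 + max{dp[j] : j<i, x[j]<x[i]} (or 1 if no such j):
i:      0  1  2  3  4  5  6  7  8  9 10 11 12 13 14
x[i]:  12 10  9 12 15 13 14 14 15  8 12 18 16 22 20
dp:     1  1  1  2  3  3  4  4  5  1  2  6  6  7  7
At index 5 the value is 3.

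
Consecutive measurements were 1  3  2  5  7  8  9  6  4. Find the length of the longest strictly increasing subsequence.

Track the smallest tail for each achievable length (strict):
1 → extends → [1]
3 → extends → [1, 3]
2 → replaces 3 → [1, 2]
5 → extends → [1, 2, 5]
7 → extends → [1, 2, 5, 7]
8 → extends → [1, 2, 5, 7, 8]
9 → extends → [1, 2, 5, 7, 8, 9]
6 → replaces 7 → [1, 2, 5, 6, 8, 9]
4 → replaces 5 → [1, 2, 4, 6, 8, 9]
Six tails, so the longest strictly increasing subsequence has length 6 (e.g. 1, 3, 5, 7, 8, 9).

6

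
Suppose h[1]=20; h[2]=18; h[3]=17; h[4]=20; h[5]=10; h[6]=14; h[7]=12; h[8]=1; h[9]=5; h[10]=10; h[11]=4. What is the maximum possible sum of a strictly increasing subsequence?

38

Let S[i] be the best sum of a strictly increasing subsequence ending at i:
i:      1  2  3  4  5  6  7  8  9 10 11
h[i]:  20 18 17 20 10 14 12  1  5 10  4
S:     20 18 17 38 10 24 22  1  6 16  5
Maximum is 38 (e.g. 18 + 20).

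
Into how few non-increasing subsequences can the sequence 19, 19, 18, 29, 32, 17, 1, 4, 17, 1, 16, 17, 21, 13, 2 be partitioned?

5

Place each on the leftmost legal pile:
19 → new pile 1 (tops now [19])
19 → pile 1 (tops now [19])
18 → pile 1 (tops now [18])
29 → new pile 2 (tops now [18, 29])
32 → new pile 3 (tops now [18, 29, 32])
17 → pile 1 (tops now [17, 29, 32])
1 → pile 1 (tops now [1, 29, 32])
4 → pile 2 (tops now [1, 4, 32])
17 → pile 3 (tops now [1, 4, 17])
1 → pile 1 (tops now [1, 4, 17])
16 → pile 3 (tops now [1, 4, 16])
17 → new pile 4 (tops now [1, 4, 16, 17])
21 → new pile 5 (tops now [1, 4, 16, 17, 21])
13 → pile 3 (tops now [1, 4, 13, 17, 21])
2 → pile 2 (tops now [1, 2, 13, 17, 21])
Five piles.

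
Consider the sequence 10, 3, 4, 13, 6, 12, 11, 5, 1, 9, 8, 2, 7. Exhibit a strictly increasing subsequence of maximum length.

3, 4, 6, 12

Patience tails give the LIS length; then backtrack through the dp parents:
10 → extends → [10]
3 → replaces 10 → [3]
4 → extends → [3, 4]
13 → extends → [3, 4, 13]
6 → replaces 13 → [3, 4, 6]
12 → extends → [3, 4, 6, 12]
11 → replaces 12 → [3, 4, 6, 11]
5 → replaces 6 → [3, 4, 5, 11]
1 → replaces 3 → [1, 4, 5, 11]
9 → replaces 11 → [1, 4, 5, 9]
8 → replaces 9 → [1, 4, 5, 8]
2 → replaces 4 → [1, 2, 5, 8]
7 → replaces 8 → [1, 2, 5, 7]
Length 4; one witness is 3, 4, 6, 12.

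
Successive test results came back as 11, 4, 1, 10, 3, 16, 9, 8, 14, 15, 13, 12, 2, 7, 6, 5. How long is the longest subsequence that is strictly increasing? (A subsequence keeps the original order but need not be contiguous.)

5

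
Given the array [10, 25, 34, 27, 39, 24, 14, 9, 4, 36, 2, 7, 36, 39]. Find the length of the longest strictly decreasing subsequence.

7

Negate each value so 'decreasing' becomes 'increasing', then run patience tails on the negated sequence:
-10 → extends → [-10]
-25 → replaces -10 → [-25]
-34 → replaces -25 → [-34]
-27 → extends → [-34, -27]
-39 → replaces -34 → [-39, -27]
-24 → extends → [-39, -27, -24]
-14 → extends → [-39, -27, -24, -14]
-9 → extends → [-39, -27, -24, -14, -9]
-4 → extends → [-39, -27, -24, -14, -9, -4]
-36 → replaces -27 → [-39, -36, -24, -14, -9, -4]
-2 → extends → [-39, -36, -24, -14, -9, -4, -2]
-7 → replaces -4 → [-39, -36, -24, -14, -9, -7, -2]
-36 → already a tail → [-39, -36, -24, -14, -9, -7, -2]
-39 → already a tail → [-39, -36, -24, -14, -9, -7, -2]
Seven tails, so the longest strictly decreasing subsequence of the original has length 7.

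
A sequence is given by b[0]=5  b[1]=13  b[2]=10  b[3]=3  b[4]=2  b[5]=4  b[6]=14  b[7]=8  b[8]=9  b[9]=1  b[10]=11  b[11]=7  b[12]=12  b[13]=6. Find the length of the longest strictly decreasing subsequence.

5

Let dp[i] be the longest strictly decreasing subsequence ending at i:
i:      0  1  2  3  4  5  6  7  8  9 10 11 12 13
b[i]:   5 13 10  3  2  4 14  8  9  1 11  7 12  6
dp:     1  1  2  3  4  3  1  3  3  5  2  4  2  5
Maximum is 5.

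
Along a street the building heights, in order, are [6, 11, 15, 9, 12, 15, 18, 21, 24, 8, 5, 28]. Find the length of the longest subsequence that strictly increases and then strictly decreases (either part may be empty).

9

inc[i] = longest strictly increasing subsequence ending at i; dec[i] = longest strictly decreasing subsequence starting at i:
i:      1  2  3  4  5  6  7  8  9 10 11 12
a[i]:   6 11 15  9 12 15 18 21 24  8  5 28
inc:    1  2  3  2  3  4  5  6  7  2  1  8
dec:    2  4  4  3  3  3  3  3  3  2  1  1
Best peak at i=9 (value 24): inc=7, dec=3, length 7+3−1 = 9.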